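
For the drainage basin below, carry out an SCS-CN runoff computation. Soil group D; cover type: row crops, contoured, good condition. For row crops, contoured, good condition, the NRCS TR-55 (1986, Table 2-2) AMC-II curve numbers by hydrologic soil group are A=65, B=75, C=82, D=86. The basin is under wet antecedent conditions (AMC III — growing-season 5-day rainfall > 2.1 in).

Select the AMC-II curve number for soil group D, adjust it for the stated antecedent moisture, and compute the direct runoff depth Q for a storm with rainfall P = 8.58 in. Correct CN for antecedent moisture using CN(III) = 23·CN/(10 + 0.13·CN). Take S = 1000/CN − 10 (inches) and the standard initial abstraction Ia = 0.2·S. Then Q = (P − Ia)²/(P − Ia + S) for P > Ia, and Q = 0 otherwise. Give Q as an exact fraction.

NRCS table: row crops, contoured, good condition, soil group D → CN(II) = 86
Wet (AMC III): CN(III) = 23·86/(10 + 0.13·86) = 1978/(1059/50) = 98900/1059 ≈ 93.390
Max retention: S = 1000/(98900/1059) − 10 = 700/989 in (≈ 0.708 in)
Initial abstraction Ia = S/5 = (700/989)/5 = 140/989 ≈ 0.142 in
P − Ia = 8.580 − 0.142 = 417281/49450 ≈ 8.438 in (> 0, runoff occurs)
Runoff Q = (P−Ia)²/(P−Ia+S) = (8.438)²/(8.438+0.708) = 174123432961/22365295450 ≈ 7.785 in

Q = 174123432961/22365295450 in ≈ 7.785 in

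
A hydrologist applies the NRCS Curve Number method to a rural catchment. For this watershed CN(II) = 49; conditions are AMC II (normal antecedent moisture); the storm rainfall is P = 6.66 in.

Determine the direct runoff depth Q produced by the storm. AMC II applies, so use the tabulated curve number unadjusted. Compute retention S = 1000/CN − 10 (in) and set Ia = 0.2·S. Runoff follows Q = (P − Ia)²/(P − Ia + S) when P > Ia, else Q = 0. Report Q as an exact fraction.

Average conditions: CN = 49 (no AMC adjustment).
S = 1000/49 − 10 = 510/49 in ≈ 10.408 in
Ia = 0.2S: 0.2·10.408 = 2.082 in (exactly 102/49)
Since P=6.660 > Ia=2.082: effective rainfall P−Ia = 11217/2450 in
Q: (11217/2450)² ÷ (36717/2450) = 41940363/29985550 in (≈ 1.399 in)

Q = 41940363/29985550 in ≈ 1.399 in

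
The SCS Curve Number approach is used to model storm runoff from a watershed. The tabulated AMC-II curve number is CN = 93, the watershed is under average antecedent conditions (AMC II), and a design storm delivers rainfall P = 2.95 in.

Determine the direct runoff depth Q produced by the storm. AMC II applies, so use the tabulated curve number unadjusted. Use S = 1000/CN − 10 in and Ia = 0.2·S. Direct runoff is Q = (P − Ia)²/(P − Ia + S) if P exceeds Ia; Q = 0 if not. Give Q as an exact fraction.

Q = 27112849/12289020 in ≈ 2.206 in

Average conditions: CN = 93 (no AMC adjustment).
Max retention: S = 1000/93 − 10 = 70/93 in (≈ 0.753 in)
Ia = 0.2·(70/93) = 14/93 in ≈ 0.151 in
P − Ia = 2.950 − 0.151 = 5207/1860 ≈ 2.799 in (> 0, runoff occurs)
Q: (5207/1860)² ÷ (6607/1860) = 27112849/12289020 in (≈ 2.206 in)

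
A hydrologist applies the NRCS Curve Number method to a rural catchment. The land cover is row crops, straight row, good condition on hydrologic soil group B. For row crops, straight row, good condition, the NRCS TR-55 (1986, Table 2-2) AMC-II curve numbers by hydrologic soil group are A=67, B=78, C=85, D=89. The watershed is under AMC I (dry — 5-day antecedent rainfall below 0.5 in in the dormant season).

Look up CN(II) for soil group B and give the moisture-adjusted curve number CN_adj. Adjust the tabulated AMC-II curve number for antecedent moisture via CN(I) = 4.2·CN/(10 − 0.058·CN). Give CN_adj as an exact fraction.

CN_adj = 81900/1369 ≈ 59.825

NRCS table: row crops, straight row, good condition, soil group B → CN(II) = 78
CN(I) from CN(II)=78: (4.2·78)/(10 − 0.058·78) = 81900/1369 ≈ 59.825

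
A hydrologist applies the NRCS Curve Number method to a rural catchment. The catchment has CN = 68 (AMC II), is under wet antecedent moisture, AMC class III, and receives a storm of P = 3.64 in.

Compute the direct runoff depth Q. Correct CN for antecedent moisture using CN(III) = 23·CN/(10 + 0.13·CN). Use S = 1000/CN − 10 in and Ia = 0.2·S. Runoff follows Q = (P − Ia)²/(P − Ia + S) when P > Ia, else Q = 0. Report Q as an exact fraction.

Q = 997359561/504204275 in ≈ 1.978 in

Adjust CN=68 to AMC III: 23·68/(10 + 0.13·68) → 1564 ÷ (471/25) = 39100/471 ≈ 83.015
Retention S: 1000/CN − 10 with CN=83.015 → S = 800/391 ≈ 2.046 in
Ia = 0.2S: 0.2·2.046 = 0.409 in (exactly 160/391)
P − Ia = 3.640 − 0.409 = 31581/9775 ≈ 3.231 in (> 0, runoff occurs)
Q = (31581/9775)²/((31581/9775) + 800/391) = (997359561/95550625)/(51581/9775) = 997359561/504204275 in ≈ 1.978 in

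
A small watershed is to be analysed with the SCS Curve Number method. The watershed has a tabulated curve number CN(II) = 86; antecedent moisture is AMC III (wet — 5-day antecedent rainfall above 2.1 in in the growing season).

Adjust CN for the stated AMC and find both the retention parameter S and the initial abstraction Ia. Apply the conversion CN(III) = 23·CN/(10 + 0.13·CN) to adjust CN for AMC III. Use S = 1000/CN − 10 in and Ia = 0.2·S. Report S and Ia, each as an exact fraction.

S = 700/989 in ≈ 0.708 in; Ia = 140/989 in ≈ 0.142 in

Wet (AMC III): CN(III) = 23·86/(10 + 0.13·86) = 1978/(1059/50) = 98900/1059 ≈ 93.390
Retention S: 1000/CN − 10 with CN=93.390 → S = 700/989 ≈ 0.708 in
Initial abstraction Ia = S/5 = (700/989)/5 = 140/989 ≈ 0.142 in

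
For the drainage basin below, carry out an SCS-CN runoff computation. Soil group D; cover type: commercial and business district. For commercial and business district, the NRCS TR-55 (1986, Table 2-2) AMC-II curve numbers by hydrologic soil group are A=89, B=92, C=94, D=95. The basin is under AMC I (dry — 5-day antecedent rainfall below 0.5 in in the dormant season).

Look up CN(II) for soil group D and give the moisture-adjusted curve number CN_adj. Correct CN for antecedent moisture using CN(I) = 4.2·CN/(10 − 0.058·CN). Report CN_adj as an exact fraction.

CN_adj = 39900/449 ≈ 88.864

NRCS table: commercial and business district, soil group D → CN(II) = 95
CN(I) from CN(II)=95: (4.2·95)/(10 − 0.058·95) = 39900/449 ≈ 88.864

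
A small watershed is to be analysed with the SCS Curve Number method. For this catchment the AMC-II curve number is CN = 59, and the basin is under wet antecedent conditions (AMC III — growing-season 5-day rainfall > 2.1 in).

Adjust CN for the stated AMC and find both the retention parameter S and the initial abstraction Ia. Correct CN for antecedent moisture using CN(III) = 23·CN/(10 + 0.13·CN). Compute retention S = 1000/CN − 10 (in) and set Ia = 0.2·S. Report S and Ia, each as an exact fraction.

CN(III) from CN(II)=59: (23·59)/(10 + 0.13·59) = 135700/1767 ≈ 76.797
Retention S: 1000/CN − 10 with CN=76.797 → S = 4100/1357 ≈ 3.021 in
Ia = 0.2·(4100/1357) = 820/1357 in ≈ 0.604 in

S = 4100/1357 in ≈ 3.021 in; Ia = 820/1357 in ≈ 0.604 in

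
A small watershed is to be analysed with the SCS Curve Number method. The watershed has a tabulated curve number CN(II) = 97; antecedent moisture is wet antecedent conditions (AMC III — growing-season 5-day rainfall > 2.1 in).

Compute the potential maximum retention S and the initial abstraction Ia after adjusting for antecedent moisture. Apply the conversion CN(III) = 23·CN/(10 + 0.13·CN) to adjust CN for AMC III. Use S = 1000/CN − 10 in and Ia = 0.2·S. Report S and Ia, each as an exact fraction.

Wet (AMC III): CN(III) = 23·97/(10 + 0.13·97) = 2231/(2261/100) = 223100/2261 ≈ 98.673
Max retention: S = 1000/(223100/2261) − 10 = 300/2231 in (≈ 0.134 in)
Ia = 0.2·(300/2231) = 60/2231 in ≈ 0.027 in

S = 300/2231 in ≈ 0.134 in; Ia = 60/2231 in ≈ 0.027 in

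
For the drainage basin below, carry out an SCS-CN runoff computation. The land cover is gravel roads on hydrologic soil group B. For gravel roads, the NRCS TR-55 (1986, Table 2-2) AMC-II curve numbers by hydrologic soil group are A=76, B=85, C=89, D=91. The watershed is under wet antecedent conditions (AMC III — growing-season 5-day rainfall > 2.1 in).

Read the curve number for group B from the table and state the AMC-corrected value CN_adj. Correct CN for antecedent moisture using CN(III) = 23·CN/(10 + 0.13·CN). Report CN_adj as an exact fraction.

NRCS table: gravel roads, soil group B → CN(II) = 85
Wet (AMC III): CN(III) = 23·85/(10 + 0.13·85) = 1955/(421/20) = 39100/421 ≈ 92.874

CN_adj = 39100/421 ≈ 92.874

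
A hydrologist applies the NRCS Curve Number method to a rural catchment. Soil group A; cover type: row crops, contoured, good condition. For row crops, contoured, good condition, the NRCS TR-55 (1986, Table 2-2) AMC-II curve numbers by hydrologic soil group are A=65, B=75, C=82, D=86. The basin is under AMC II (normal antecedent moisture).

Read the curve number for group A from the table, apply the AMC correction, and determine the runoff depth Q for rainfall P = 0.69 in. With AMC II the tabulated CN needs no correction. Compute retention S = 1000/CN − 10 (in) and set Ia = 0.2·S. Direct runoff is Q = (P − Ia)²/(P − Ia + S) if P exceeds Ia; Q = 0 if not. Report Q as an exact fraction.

Q = 0 in ≈ 0.000 in

NRCS table: row crops, contoured, good condition, soil group A → CN(II) = 65
Average conditions: CN = 65 (no AMC adjustment).
Retention S: 1000/CN − 10 with CN=65.000 → S = 70/13 ≈ 5.385 in
Ia = 0.2·(70/13) = 14/13 in ≈ 1.077 in
P = 0.690 ≤ Ia = 1.077 in: entire storm abstracted, Q = 0.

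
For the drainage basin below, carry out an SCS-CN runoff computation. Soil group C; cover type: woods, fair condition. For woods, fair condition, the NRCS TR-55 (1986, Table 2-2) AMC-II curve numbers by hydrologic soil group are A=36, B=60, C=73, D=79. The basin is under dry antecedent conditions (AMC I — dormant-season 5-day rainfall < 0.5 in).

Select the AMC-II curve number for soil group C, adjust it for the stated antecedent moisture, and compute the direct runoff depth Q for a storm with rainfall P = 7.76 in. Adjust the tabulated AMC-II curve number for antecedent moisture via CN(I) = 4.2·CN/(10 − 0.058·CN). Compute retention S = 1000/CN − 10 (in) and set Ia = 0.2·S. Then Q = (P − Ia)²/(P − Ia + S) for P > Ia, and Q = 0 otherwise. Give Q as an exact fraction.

NRCS table: woods, fair condition, soil group C → CN(II) = 73
Adjust CN=73 to AMC I: 4.2·73/(10 − 0.058·73) → (1533/5) ÷ (2883/500) = 51100/961 ≈ 53.174
Max retention: S = 1000/(51100/961) − 10 = 4500/511 in (≈ 8.806 in)
Initial abstraction Ia = S/5 = (4500/511)/5 = 900/511 ≈ 1.761 in
P − Ia = 7.760 − 1.761 = 76634/12775 ≈ 5.999 in (> 0, runoff occurs)
Q = (76634/12775)²/((76634/12775) + 4500/511) = (5872769956/163200625)/(189134/12775) = 2936384978/1208093425 in ≈ 2.431 in

Q = 2936384978/1208093425 in ≈ 2.431 in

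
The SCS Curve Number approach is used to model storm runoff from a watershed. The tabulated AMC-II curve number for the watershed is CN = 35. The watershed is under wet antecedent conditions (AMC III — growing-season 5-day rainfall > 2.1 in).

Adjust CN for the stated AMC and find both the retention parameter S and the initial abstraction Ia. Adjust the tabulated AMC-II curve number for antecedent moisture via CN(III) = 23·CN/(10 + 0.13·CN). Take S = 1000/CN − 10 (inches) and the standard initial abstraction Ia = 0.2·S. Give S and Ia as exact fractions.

CN(III) from CN(II)=35: (23·35)/(10 + 0.13·35) = 16100/291 ≈ 55.326
Retention S: 1000/CN − 10 with CN=55.326 → S = 1300/161 ≈ 8.075 in
Ia = 0.2·(1300/161) = 260/161 in ≈ 1.615 in

S = 1300/161 in ≈ 8.075 in; Ia = 260/161 in ≈ 1.615 in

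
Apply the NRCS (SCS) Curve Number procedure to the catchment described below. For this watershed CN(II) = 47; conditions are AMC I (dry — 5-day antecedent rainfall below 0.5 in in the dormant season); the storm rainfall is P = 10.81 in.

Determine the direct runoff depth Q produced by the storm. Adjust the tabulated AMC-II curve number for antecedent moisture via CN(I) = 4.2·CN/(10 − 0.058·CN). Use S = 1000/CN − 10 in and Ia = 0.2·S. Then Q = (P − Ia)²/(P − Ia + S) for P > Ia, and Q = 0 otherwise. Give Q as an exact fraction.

CN(I) from CN(II)=47: (4.2·47)/(10 − 0.058·47) = 98700/3637 ≈ 27.138
Retention S: 1000/CN − 10 with CN=27.138 → S = 26500/987 ≈ 26.849 in
Ia = 0.2S: 0.2·26.849 = 5.370 in (exactly 5300/987)
Excess rainfall: 10.810 − 5.370 = 5.440 in; P > Ia so Q > 0
Q: (536947/98700)² ÷ (3186947/98700) = 288312080809/314551668900 in (≈ 0.917 in)

Q = 288312080809/314551668900 in ≈ 0.917 in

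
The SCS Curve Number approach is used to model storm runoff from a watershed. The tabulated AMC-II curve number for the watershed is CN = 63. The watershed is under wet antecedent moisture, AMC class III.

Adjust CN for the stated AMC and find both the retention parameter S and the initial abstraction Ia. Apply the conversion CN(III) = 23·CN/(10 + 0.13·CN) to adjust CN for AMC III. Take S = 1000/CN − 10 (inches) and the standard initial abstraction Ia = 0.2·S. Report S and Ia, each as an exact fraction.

S = 3700/1449 in ≈ 2.553 in; Ia = 740/1449 in ≈ 0.511 in

Wet (AMC III): CN(III) = 23·63/(10 + 0.13·63) = 1449/(1819/100) = 144900/1819 ≈ 79.659
Retention S: 1000/CN − 10 with CN=79.659 → S = 3700/1449 ≈ 2.553 in
Ia = 0.2·(3700/1449) = 740/1449 in ≈ 0.511 in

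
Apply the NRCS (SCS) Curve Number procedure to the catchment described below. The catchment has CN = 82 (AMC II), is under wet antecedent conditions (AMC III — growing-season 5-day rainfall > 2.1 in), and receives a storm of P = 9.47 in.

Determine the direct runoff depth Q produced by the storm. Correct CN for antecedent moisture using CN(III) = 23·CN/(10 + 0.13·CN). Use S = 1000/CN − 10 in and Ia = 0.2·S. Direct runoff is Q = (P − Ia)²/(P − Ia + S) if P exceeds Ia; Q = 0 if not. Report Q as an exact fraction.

Wet (AMC III): CN(III) = 23·82/(10 + 0.13·82) = 1886/(1033/50) = 94300/1033 ≈ 91.288
Max retention: S = 1000/(94300/1033) − 10 = 900/943 in (≈ 0.954 in)
Ia = 0.2·(900/943) = 180/943 in ≈ 0.191 in
P − Ia = 9.470 − 0.191 = 875021/94300 ≈ 9.279 in (> 0, runoff occurs)
Runoff Q = (P−Ia)²/(P−Ia+S) = (9.279)²/(9.279+0.954) = 765661750441/91001480300 ≈ 8.414 in

Q = 765661750441/91001480300 in ≈ 8.414 in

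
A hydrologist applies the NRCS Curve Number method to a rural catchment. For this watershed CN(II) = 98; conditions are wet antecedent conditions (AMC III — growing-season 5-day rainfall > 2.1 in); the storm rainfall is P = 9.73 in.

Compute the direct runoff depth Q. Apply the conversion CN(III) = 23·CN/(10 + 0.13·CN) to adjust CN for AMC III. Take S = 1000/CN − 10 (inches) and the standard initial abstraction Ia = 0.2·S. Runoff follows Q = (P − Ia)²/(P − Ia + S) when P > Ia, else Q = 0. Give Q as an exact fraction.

Q = 1198085674041/124485151700 in ≈ 9.624 in

Adjust CN=98 to AMC III: 23·98/(10 + 0.13·98) → 2254 ÷ (1137/50) = 112700/1137 ≈ 99.120
Retention S: 1000/CN − 10 with CN=99.120 → S = 100/1127 ≈ 0.089 in
Initial abstraction Ia = S/5 = (100/1127)/5 = 20/1127 ≈ 0.018 in
P − Ia = 9.730 − 0.018 = 1094571/112700 ≈ 9.712 in (> 0, runoff occurs)
Q = (1094571/112700)²/((1094571/112700) + 100/1127) = (1198085674041/12701290000)/(1104571/112700) = 1198085674041/124485151700 in ≈ 9.624 in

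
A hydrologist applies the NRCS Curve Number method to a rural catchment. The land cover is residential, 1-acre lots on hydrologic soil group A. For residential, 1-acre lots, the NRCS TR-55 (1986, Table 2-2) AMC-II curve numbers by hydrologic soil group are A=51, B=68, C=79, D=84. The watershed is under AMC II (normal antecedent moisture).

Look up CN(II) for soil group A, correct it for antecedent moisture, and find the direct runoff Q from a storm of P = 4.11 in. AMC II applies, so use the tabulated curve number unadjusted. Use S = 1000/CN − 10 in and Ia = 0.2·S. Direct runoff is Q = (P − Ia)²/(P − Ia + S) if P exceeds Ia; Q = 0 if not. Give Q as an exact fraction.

NRCS table: residential, 1-acre lots, soil group A → CN(II) = 51
Average conditions: CN = 51 (no AMC adjustment).
S = 1000/51 − 10 = 490/51 in ≈ 9.608 in
Initial abstraction Ia = S/5 = (490/51)/5 = 98/51 ≈ 1.922 in
Since P=4.110 > Ia=1.922: effective rainfall P−Ia = 11161/5100 in
Runoff Q = (P−Ia)²/(P−Ia+S) = (2.188)²/(2.188+9.608) = 124567921/306821100 ≈ 0.406 in

Q = 124567921/306821100 in ≈ 0.406 in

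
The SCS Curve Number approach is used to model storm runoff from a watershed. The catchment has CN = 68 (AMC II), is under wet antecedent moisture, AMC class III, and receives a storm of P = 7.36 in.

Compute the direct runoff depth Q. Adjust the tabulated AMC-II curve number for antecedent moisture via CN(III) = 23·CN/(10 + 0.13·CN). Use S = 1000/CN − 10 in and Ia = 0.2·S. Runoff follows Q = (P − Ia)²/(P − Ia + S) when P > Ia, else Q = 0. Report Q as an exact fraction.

CN(III) from CN(II)=68: (23·68)/(10 + 0.13·68) = 39100/471 ≈ 83.015
Retention S: 1000/CN − 10 with CN=83.015 → S = 800/391 ≈ 2.046 in
Initial abstraction Ia = S/5 = (800/391)/5 = 160/391 ≈ 0.409 in
Excess rainfall: 7.360 − 0.409 = 6.951 in; P > Ia so Q > 0
Q: (67944/9775)² ÷ (87944/9775) = 577048392/107456575 in (≈ 5.370 in)

Q = 577048392/107456575 in ≈ 5.370 in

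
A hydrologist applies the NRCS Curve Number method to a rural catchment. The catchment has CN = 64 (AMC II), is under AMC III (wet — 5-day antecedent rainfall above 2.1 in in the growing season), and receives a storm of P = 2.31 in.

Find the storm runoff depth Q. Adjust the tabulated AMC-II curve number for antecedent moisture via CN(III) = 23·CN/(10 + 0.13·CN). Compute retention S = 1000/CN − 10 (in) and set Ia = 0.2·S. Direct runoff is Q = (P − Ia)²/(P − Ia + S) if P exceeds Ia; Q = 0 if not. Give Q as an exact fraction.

Q = 1461612/1880825 in ≈ 0.777 in

CN(III) from CN(II)=64: (23·64)/(10 + 0.13·64) = 18400/229 ≈ 80.349
S = 1000/(18400/229) − 10 = 225/92 in ≈ 2.446 in
Initial abstraction Ia = S/5 = (225/92)/5 = 45/92 ≈ 0.489 in
Since P=2.310 > Ia=0.489: effective rainfall P−Ia = 1047/575 in
Runoff Q = (P−Ia)²/(P−Ia+S) = (1.821)²/(1.821+2.446) = 1461612/1880825 ≈ 0.777 in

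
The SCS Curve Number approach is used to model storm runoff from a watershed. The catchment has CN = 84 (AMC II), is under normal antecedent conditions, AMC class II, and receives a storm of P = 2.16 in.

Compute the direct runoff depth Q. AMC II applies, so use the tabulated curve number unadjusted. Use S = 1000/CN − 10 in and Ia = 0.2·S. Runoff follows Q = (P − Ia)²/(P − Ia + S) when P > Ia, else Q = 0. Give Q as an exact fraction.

Q = 436178/507675 in ≈ 0.859 in

AMC II — tabulated CN = 84 applies directly.
Max retention: S = 1000/84 − 10 = 40/21 in (≈ 1.905 in)
Ia = 0.2·(40/21) = 8/21 in ≈ 0.381 in
Since P=2.160 > Ia=0.381: effective rainfall P−Ia = 934/525 in
Runoff Q = (P−Ia)²/(P−Ia+S) = (1.779)²/(1.779+1.905) = 436178/507675 ≈ 0.859 in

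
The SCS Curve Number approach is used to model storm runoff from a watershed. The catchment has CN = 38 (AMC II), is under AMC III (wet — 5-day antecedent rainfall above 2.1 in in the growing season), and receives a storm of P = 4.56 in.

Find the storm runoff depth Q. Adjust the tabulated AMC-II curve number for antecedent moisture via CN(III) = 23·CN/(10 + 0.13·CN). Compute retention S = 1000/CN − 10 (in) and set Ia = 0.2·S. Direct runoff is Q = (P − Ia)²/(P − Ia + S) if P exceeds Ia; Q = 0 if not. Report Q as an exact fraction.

CN(III) from CN(II)=38: (23·38)/(10 + 0.13·38) = 43700/747 ≈ 58.501
Retention S: 1000/CN − 10 with CN=58.501 → S = 3100/437 ≈ 7.094 in
Initial abstraction Ia = S/5 = (3100/437)/5 = 620/437 ≈ 1.419 in
P − Ia = 4.560 − 1.419 = 34318/10925 ≈ 3.141 in (> 0, runoff occurs)
Q = (34318/10925)²/((34318/10925) + 3100/437) = (1177725124/119355625)/(111818/10925) = 588862562/610805825 in ≈ 0.964 in

Q = 588862562/610805825 in ≈ 0.964 in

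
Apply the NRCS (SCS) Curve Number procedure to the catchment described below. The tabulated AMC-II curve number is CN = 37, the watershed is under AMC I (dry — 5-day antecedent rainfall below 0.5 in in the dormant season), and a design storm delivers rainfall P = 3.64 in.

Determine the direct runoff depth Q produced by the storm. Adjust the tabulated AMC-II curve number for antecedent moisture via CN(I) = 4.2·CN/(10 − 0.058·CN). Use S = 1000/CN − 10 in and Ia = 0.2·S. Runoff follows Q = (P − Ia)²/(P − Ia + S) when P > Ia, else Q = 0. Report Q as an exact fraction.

Dry (AMC I): CN(I) = 4.2·37/(10 − 0.058·37) = (777/5)/(3927/500) = 3700/187 ≈ 19.786
S = 1000/(3700/187) − 10 = 1500/37 in ≈ 40.541 in
Ia = 0.2S: 0.2·40.541 = 8.108 in (exactly 300/37)
P = 3.640 ≤ Ia = 8.108 in: entire storm abstracted, Q = 0.

Q = 0 in ≈ 0.000 in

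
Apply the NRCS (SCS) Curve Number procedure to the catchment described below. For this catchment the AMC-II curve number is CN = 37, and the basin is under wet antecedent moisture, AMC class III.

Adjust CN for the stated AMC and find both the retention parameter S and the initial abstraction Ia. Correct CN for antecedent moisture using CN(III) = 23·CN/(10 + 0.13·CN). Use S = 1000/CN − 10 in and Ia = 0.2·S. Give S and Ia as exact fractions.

S = 6300/851 in ≈ 7.403 in; Ia = 1260/851 in ≈ 1.481 in

Adjust CN=37 to AMC III: 23·37/(10 + 0.13·37) → 851 ÷ (1481/100) = 85100/1481 ≈ 57.461
Retention S: 1000/CN − 10 with CN=57.461 → S = 6300/851 ≈ 7.403 in
Ia = 0.2·(6300/851) = 1260/851 in ≈ 1.481 in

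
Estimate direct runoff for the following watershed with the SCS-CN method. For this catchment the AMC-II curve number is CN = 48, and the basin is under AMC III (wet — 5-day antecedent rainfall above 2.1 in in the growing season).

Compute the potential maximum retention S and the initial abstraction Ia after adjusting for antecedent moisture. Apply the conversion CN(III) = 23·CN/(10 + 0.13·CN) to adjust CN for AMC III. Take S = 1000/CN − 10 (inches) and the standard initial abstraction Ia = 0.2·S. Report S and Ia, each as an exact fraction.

Adjust CN=48 to AMC III: 23·48/(10 + 0.13·48) → 1104 ÷ (406/25) = 13800/203 ≈ 67.980
Max retention: S = 1000/(13800/203) − 10 = 325/69 in (≈ 4.710 in)
Ia = 0.2·(325/69) = 65/69 in ≈ 0.942 in

S = 325/69 in ≈ 4.710 in; Ia = 65/69 in ≈ 0.942 in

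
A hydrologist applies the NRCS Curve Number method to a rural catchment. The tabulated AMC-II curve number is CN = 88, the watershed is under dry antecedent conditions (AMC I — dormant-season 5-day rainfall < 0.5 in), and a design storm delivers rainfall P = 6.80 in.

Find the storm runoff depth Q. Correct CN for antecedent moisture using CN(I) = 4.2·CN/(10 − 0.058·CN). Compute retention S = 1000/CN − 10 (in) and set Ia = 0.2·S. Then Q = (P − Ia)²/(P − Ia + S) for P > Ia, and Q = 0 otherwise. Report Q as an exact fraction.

Dry (AMC I): CN(I) = 4.2·88/(10 − 0.058·88) = (1848/5)/(612/125) = 3850/51 ≈ 75.490
Max retention: S = 1000/(3850/51) − 10 = 250/77 in (≈ 3.247 in)
Initial abstraction Ia = S/5 = (250/77)/5 = 50/77 ≈ 0.649 in
Excess rainfall: 6.800 − 0.649 = 6.151 in; P > Ia so Q > 0
Runoff Q = (P−Ia)²/(P−Ia+S) = (6.151)²/(6.151+3.247) = 2803712/696465 ≈ 4.026 in

Q = 2803712/696465 in ≈ 4.026 in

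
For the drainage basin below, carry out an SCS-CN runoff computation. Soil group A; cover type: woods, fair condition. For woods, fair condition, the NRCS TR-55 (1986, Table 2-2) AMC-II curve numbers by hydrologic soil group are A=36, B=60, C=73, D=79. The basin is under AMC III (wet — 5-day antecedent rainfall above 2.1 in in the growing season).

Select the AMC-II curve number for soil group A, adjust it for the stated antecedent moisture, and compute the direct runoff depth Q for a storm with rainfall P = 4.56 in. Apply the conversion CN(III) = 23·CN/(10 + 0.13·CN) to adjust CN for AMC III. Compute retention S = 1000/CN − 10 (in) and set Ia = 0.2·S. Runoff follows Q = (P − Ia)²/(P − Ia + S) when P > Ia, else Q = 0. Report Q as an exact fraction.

NRCS table: woods, fair condition, soil group A → CN(II) = 36
Wet (AMC III): CN(III) = 23·36/(10 + 0.13·36) = 828/(367/25) = 20700/367 ≈ 56.403
Retention S: 1000/CN − 10 with CN=56.403 → S = 1600/207 ≈ 7.729 in
Initial abstraction Ia = S/5 = (1600/207)/5 = 320/207 ≈ 1.546 in
Excess rainfall: 4.560 − 1.546 = 3.014 in; P > Ia so Q > 0
Runoff Q = (P−Ia)²/(P−Ia+S) = (3.014)²/(3.014+7.729) = 121648802/143859825 ≈ 0.846 in

Q = 121648802/143859825 in ≈ 0.846 in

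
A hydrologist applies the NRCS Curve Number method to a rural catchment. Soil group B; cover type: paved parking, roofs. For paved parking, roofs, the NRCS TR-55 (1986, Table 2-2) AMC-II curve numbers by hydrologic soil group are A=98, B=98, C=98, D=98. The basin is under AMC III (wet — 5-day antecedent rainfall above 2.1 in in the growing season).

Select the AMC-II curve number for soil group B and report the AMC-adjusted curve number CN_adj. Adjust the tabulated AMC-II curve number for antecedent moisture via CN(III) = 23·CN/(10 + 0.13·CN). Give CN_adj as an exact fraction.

NRCS table: paved parking, roofs, soil group B → CN(II) = 98
Wet (AMC III): CN(III) = 23·98/(10 + 0.13·98) = 2254/(1137/50) = 112700/1137 ≈ 99.120

CN_adj = 112700/1137 ≈ 99.120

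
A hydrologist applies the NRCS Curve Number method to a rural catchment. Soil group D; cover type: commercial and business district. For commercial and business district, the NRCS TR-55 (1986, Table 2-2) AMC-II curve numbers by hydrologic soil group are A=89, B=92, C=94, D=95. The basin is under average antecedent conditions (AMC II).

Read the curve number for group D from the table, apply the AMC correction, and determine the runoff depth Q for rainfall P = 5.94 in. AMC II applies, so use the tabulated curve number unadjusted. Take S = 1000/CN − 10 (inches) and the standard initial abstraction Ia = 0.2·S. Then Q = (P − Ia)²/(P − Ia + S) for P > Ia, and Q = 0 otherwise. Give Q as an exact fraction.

NRCS table: commercial and business district, soil group D → CN(II) = 95
CN(II) = 95; AMC II needs no correction.
Max retention: S = 1000/95 − 10 = 10/19 in (≈ 0.526 in)
Initial abstraction Ia = S/5 = (10/19)/5 = 2/19 ≈ 0.105 in
P − Ia = 5.940 − 0.105 = 5543/950 ≈ 5.835 in (> 0, runoff occurs)
Q: (5543/950)² ÷ (6043/950) = 30724849/5740850 in (≈ 5.352 in)

Q = 30724849/5740850 in ≈ 5.352 in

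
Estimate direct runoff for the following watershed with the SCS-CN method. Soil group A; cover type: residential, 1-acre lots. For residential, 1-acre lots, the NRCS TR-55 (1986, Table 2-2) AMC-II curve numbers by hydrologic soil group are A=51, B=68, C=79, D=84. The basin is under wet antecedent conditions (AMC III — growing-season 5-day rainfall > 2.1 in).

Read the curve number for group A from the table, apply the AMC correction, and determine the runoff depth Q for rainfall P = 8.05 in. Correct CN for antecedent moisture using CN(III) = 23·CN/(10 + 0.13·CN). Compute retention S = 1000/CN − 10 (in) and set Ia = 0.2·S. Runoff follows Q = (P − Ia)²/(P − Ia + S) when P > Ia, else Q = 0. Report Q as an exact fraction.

NRCS table: residential, 1-acre lots, soil group A → CN(II) = 51
CN(III) from CN(II)=51: (23·51)/(10 + 0.13·51) = 117300/1663 ≈ 70.535
Retention S: 1000/CN − 10 with CN=70.535 → S = 4900/1173 ≈ 4.177 in
Ia = 0.2·(4900/1173) = 980/1173 in ≈ 0.835 in
Since P=8.050 > Ia=0.835: effective rainfall P−Ia = 169253/23460 in
Runoff Q = (P−Ia)²/(P−Ia+S) = (7.215)²/(7.215+4.177) = 4092368287/895679340 ≈ 4.569 in

Q = 4092368287/895679340 in ≈ 4.569 in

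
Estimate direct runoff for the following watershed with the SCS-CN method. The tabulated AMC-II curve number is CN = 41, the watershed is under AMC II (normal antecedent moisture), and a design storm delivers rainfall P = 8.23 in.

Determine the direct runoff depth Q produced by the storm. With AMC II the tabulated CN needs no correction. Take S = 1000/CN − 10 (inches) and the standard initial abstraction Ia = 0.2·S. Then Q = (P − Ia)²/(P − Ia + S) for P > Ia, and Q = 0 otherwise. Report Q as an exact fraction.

Q = 481495249/331866300 in ≈ 1.451 in

AMC II — tabulated CN = 41 applies directly.
Max retention: S = 1000/41 − 10 = 590/41 in (≈ 14.390 in)
Ia = 0.2·(590/41) = 118/41 in ≈ 2.878 in
Since P=8.230 > Ia=2.878: effective rainfall P−Ia = 21943/4100 in
Runoff Q = (P−Ia)²/(P−Ia+S) = (5.352)²/(5.352+14.390) = 481495249/331866300 ≈ 1.451 in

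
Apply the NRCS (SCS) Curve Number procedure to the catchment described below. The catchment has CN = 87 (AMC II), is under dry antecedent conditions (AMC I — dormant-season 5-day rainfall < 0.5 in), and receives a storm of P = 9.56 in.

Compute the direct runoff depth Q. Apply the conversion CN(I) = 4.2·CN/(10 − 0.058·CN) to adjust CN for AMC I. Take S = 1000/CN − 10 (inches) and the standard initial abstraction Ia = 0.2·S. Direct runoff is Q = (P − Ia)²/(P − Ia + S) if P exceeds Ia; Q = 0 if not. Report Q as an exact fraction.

Q = 163339647409/25881875775 in ≈ 6.311 in

Adjust CN=87 to AMC I: 4.2·87/(10 − 0.058·87) → (1827/5) ÷ (2477/500) = 182700/2477 ≈ 73.759
Max retention: S = 1000/(182700/2477) − 10 = 6500/1827 in (≈ 3.558 in)
Ia = 0.2·(6500/1827) = 1300/1827 in ≈ 0.712 in
Since P=9.560 > Ia=0.712: effective rainfall P−Ia = 404153/45675 in
Runoff Q = (P−Ia)²/(P−Ia+S) = (8.848)²/(8.848+3.558) = 163339647409/25881875775 ≈ 6.311 in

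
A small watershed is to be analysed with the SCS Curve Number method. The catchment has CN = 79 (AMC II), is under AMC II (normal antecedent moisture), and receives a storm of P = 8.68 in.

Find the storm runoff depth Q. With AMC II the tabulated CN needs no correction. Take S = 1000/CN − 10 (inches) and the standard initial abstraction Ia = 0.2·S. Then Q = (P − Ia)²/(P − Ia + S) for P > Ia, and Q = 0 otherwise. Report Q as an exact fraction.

AMC II — tabulated CN = 79 applies directly.
Max retention: S = 1000/79 − 10 = 210/79 in (≈ 2.658 in)
Ia = 0.2S: 0.2·2.658 = 0.532 in (exactly 42/79)
Since P=8.680 > Ia=0.532: effective rainfall P−Ia = 16093/1975 in
Q = (16093/1975)²/((16093/1975) + 210/79) = (258984649/3900625)/(21343/1975) = 36997807/6021775 in ≈ 6.144 in

Q = 36997807/6021775 in ≈ 6.144 in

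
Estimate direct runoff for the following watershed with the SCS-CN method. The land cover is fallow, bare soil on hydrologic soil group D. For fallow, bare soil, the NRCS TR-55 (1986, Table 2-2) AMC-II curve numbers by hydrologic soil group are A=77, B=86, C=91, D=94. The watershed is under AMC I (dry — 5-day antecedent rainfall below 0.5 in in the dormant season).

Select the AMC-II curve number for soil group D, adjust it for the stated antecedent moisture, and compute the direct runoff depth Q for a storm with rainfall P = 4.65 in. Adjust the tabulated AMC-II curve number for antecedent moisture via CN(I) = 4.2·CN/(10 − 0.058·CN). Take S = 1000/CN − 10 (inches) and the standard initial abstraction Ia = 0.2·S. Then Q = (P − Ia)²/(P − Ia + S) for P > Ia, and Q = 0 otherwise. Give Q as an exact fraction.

Q = 817788409/253968260 in ≈ 3.220 in

NRCS table: fallow, bare soil, soil group D → CN(II) = 94
CN(I) from CN(II)=94: (4.2·94)/(10 − 0.058·94) = 32900/379 ≈ 86.807
S = 1000/(32900/379) − 10 = 500/329 in ≈ 1.520 in
Initial abstraction Ia = S/5 = (500/329)/5 = 100/329 ≈ 0.304 in
Excess rainfall: 4.650 − 0.304 = 4.346 in; P > Ia so Q > 0
Runoff Q = (P−Ia)²/(P−Ia+S) = (4.346)²/(4.346+1.520) = 817788409/253968260 ≈ 3.220 in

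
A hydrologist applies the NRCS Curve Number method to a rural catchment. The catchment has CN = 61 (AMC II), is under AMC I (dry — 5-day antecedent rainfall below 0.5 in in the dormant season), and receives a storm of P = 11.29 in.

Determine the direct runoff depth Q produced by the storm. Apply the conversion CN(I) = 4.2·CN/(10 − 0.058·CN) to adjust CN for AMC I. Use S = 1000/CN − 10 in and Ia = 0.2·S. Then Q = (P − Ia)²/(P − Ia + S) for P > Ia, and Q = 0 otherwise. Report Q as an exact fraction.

Q = 123962438889/42788944100 in ≈ 2.897 in

CN(I) from CN(II)=61: (4.2·61)/(10 − 0.058·61) = 42700/1077 ≈ 39.647
Retention S: 1000/CN − 10 with CN=39.647 → S = 6500/427 ≈ 15.222 in
Ia = 0.2S: 0.2·15.222 = 3.044 in (exactly 1300/427)
Excess rainfall: 11.290 − 3.044 = 8.246 in; P > Ia so Q > 0
Q: (352083/42700)² ÷ (1002083/42700) = 123962438889/42788944100 in (≈ 2.897 in)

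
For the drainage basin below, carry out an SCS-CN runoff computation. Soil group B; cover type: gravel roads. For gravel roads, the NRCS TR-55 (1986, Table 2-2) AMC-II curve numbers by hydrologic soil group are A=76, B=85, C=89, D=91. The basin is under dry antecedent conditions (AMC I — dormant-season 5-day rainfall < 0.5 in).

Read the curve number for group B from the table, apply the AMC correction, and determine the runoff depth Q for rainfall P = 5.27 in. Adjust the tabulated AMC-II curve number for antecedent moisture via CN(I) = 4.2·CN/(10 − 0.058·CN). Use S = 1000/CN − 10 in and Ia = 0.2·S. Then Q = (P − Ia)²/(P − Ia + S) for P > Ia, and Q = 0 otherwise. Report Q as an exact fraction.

NRCS table: gravel roads, soil group B → CN(II) = 85
Adjust CN=85 to AMC I: 4.2·85/(10 − 0.058·85) → 357 ÷ (507/100) = 11900/169 ≈ 70.414
S = 1000/(11900/169) − 10 = 500/119 in ≈ 4.202 in
Ia = 0.2S: 0.2·4.202 = 0.840 in (exactly 100/119)
Since P=5.270 > Ia=0.840: effective rainfall P−Ia = 52713/11900 in
Runoff Q = (P−Ia)²/(P−Ia+S) = (4.430)²/(4.430+4.202) = 2778660369/1222284700 ≈ 2.273 in

Q = 2778660369/1222284700 in ≈ 2.273 in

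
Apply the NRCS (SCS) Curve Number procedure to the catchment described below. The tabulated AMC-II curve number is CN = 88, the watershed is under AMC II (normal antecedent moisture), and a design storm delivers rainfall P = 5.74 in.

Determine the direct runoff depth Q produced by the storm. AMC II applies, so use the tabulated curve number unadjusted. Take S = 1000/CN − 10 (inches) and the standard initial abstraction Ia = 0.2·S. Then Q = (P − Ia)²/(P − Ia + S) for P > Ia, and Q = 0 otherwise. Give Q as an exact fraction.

CN(II) = 88; AMC II needs no correction.
S = 1000/88 − 10 = 15/11 in ≈ 1.364 in
Ia = 0.2·(15/11) = 3/11 in ≈ 0.273 in
Since P=5.740 > Ia=0.273: effective rainfall P−Ia = 3007/550 in
Runoff Q = (P−Ia)²/(P−Ia+S) = (5.467)²/(5.467+1.364) = 9042049/2066350 ≈ 4.376 in

Q = 9042049/2066350 in ≈ 4.376 in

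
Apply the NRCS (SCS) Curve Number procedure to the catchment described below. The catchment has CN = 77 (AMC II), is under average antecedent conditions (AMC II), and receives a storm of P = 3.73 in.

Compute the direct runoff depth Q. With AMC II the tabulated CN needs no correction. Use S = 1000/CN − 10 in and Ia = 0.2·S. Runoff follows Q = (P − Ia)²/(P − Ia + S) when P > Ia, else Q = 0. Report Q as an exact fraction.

CN(II) = 77; AMC II needs no correction.
Max retention: S = 1000/77 − 10 = 230/77 in (≈ 2.987 in)
Ia = 0.2S: 0.2·2.987 = 0.597 in (exactly 46/77)
Excess rainfall: 3.730 − 0.597 = 3.133 in; P > Ia so Q > 0
Q: (24121/7700)² ÷ (47121/7700) = 581822641/362831700 in (≈ 1.604 in)

Q = 581822641/362831700 in ≈ 1.604 in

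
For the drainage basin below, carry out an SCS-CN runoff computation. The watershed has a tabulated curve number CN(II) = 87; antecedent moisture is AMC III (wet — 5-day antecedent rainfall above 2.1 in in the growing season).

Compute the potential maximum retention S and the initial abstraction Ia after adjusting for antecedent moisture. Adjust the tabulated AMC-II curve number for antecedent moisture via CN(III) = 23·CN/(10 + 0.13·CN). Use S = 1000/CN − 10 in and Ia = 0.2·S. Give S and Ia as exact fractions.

CN(III) from CN(II)=87: (23·87)/(10 + 0.13·87) = 200100/2131 ≈ 93.900
Retention S: 1000/CN − 10 with CN=93.900 → S = 1300/2001 ≈ 0.650 in
Ia = 0.2·(1300/2001) = 260/2001 in ≈ 0.130 in

S = 1300/2001 in ≈ 0.650 in; Ia = 260/2001 in ≈ 0.130 in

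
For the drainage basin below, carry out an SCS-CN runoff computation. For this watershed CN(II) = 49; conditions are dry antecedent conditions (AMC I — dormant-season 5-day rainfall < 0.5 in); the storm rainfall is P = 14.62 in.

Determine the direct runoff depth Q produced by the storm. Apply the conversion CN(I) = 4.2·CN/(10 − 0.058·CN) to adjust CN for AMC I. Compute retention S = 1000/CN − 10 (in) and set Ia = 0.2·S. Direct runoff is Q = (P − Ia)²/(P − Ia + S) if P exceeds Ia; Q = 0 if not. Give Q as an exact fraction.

CN(I) from CN(II)=49: (4.2·49)/(10 − 0.058·49) = 34300/1193 ≈ 28.751
Max retention: S = 1000/(34300/1193) − 10 = 8500/343 in (≈ 24.781 in)
Ia = 0.2·(8500/343) = 1700/343 in ≈ 4.956 in
P − Ia = 14.620 − 4.956 = 165733/17150 ≈ 9.664 in (> 0, runoff occurs)
Q: (165733/17150)² ÷ (590733/17150) = 1615731017/595945350 in (≈ 2.711 in)

Q = 1615731017/595945350 in ≈ 2.711 in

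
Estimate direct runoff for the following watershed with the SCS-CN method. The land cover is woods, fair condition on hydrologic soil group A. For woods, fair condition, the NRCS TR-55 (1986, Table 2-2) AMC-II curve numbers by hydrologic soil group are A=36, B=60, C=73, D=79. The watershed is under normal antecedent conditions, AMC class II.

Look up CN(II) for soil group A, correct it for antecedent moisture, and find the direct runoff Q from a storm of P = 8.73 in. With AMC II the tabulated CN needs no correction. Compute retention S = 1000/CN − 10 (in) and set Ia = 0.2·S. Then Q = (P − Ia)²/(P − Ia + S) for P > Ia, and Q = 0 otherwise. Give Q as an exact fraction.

NRCS table: woods, fair condition, soil group A → CN(II) = 36
CN(II) = 36; AMC II needs no correction.
Max retention: S = 1000/36 − 10 = 160/9 in (≈ 17.778 in)
Ia = 0.2S: 0.2·17.778 = 3.556 in (exactly 32/9)
Excess rainfall: 8.730 − 3.556 = 5.174 in; P > Ia so Q > 0
Q: (4657/900)² ÷ (20657/900) = 21687649/18591300 in (≈ 1.167 in)

Q = 21687649/18591300 in ≈ 1.167 in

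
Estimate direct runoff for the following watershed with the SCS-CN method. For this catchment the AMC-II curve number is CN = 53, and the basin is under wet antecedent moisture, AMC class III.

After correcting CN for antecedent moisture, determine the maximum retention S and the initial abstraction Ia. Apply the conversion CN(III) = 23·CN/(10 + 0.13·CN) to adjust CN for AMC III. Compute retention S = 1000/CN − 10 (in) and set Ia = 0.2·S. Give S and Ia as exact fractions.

S = 4700/1219 in ≈ 3.856 in; Ia = 940/1219 in ≈ 0.771 in

Adjust CN=53 to AMC III: 23·53/(10 + 0.13·53) → 1219 ÷ (1689/100) = 121900/1689 ≈ 72.173
Retention S: 1000/CN − 10 with CN=72.173 → S = 4700/1219 ≈ 3.856 in
Initial abstraction Ia = S/5 = (4700/1219)/5 = 940/1219 ≈ 0.771 in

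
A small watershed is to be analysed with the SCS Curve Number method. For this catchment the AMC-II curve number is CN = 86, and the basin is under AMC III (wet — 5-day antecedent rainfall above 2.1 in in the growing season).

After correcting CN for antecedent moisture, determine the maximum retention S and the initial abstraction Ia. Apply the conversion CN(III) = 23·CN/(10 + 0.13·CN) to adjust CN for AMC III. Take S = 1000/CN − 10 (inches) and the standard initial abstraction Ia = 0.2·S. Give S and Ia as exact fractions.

S = 700/989 in ≈ 0.708 in; Ia = 140/989 in ≈ 0.142 in

Adjust CN=86 to AMC III: 23·86/(10 + 0.13·86) → 1978 ÷ (1059/50) = 98900/1059 ≈ 93.390
S = 1000/(98900/1059) − 10 = 700/989 in ≈ 0.708 in
Ia = 0.2·(700/989) = 140/989 in ≈ 0.142 in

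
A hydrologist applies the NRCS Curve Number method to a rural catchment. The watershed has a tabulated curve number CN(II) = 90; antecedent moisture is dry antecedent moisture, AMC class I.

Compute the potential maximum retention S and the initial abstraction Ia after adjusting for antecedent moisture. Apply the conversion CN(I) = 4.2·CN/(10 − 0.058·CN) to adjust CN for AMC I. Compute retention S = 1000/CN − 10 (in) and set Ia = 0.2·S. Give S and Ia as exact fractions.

Dry (AMC I): CN(I) = 4.2·90/(10 − 0.058·90) = 378/(239/50) = 18900/239 ≈ 79.079
S = 1000/(18900/239) − 10 = 500/189 in ≈ 2.646 in
Initial abstraction Ia = S/5 = (500/189)/5 = 100/189 ≈ 0.529 in

S = 500/189 in ≈ 2.646 in; Ia = 100/189 in ≈ 0.529 in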